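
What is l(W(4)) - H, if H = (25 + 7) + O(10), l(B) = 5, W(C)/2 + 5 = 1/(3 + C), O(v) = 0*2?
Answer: -27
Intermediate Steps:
O(v) = 0
W(C) = -10 + 2/(3 + C)
H = 32 (H = (25 + 7) + 0 = 32 + 0 = 32)
l(W(4)) - H = 5 - 1*32 = 5 - 32 = -27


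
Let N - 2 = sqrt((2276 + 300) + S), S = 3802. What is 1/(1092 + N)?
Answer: 547/595229 - sqrt(6378)/1190458 ≈ 0.00085189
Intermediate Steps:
N = 2 + sqrt(6378) (N = 2 + sqrt((2276 + 300) + 3802) = 2 + sqrt(2576 + 3802) = 2 + sqrt(6378) ≈ 81.862)
1/(1092 + N) = 1/(1092 + (2 + sqrt(6378))) = 1/(1094 + sqrt(6378))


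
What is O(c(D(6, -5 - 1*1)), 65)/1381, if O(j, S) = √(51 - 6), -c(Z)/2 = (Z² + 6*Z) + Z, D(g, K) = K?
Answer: 3*√5/1381 ≈ 0.0048575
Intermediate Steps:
c(Z) = -14*Z - 2*Z² (c(Z) = -2*((Z² + 6*Z) + Z) = -2*(Z² + 7*Z) = -14*Z - 2*Z²)
O(j, S) = 3*√5 (O(j, S) = √45 = 3*√5)
O(c(D(6, -5 - 1*1)), 65)/1381 = (3*√5)/1381 = (3*√5)*(1/1381) = 3*√5/1381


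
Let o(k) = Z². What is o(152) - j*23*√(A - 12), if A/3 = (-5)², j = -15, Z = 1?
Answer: 1 + 1035*√7 ≈ 2739.4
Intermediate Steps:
A = 75 (A = 3*(-5)² = 3*25 = 75)
o(k) = 1 (o(k) = 1² = 1)
o(152) - j*23*√(A - 12) = 1 - (-15*23)*√(75 - 12) = 1 - (-345)*√63 = 1 - (-345)*3*√7 = 1 - (-1035)*√7 = 1 + 1035*√7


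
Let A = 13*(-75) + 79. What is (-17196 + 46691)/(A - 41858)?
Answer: -29495/42754 ≈ -0.68988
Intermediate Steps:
A = -896 (A = -975 + 79 = -896)
(-17196 + 46691)/(A - 41858) = (-17196 + 46691)/(-896 - 41858) = 29495/(-42754) = 29495*(-1/42754) = -29495/42754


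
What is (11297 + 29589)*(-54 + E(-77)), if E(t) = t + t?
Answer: -8504288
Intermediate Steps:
E(t) = 2*t
(11297 + 29589)*(-54 + E(-77)) = (11297 + 29589)*(-54 + 2*(-77)) = 40886*(-54 - 154) = 40886*(-208) = -8504288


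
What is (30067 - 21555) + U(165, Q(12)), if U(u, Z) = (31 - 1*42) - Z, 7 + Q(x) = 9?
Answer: 8499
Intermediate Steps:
Q(x) = 2 (Q(x) = -7 + 9 = 2)
U(u, Z) = -11 - Z (U(u, Z) = (31 - 42) - Z = -11 - Z)
(30067 - 21555) + U(165, Q(12)) = (30067 - 21555) + (-11 - 1*2) = 8512 + (-11 - 2) = 8512 - 13 = 8499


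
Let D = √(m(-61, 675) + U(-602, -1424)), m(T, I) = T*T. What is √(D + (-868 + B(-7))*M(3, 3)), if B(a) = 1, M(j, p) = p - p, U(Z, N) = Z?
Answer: 3119^(¼) ≈ 7.4732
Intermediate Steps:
m(T, I) = T²
M(j, p) = 0
D = √3119 (D = √((-61)² - 602) = √(3721 - 602) = √3119 ≈ 55.848)
√(D + (-868 + B(-7))*M(3, 3)) = √(√3119 + (-868 + 1)*0) = √(√3119 - 867*0) = √(√3119 + 0) = √(√3119) = 3119^(¼)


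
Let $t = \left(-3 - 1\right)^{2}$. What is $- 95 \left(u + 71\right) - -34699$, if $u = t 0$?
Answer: $27954$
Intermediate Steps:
$t = 16$ ($t = \left(-4\right)^{2} = 16$)
$u = 0$ ($u = 16 \cdot 0 = 0$)
$- 95 \left(u + 71\right) - -34699 = - 95 \left(0 + 71\right) - -34699 = \left(-95\right) 71 + 34699 = -6745 + 34699 = 27954$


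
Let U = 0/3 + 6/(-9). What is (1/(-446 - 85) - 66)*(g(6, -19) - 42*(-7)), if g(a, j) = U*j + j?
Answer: -30245561/1593 ≈ -18987.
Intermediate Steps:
U = -⅔ (U = 0*(⅓) + 6*(-⅑) = 0 - ⅔ = -⅔ ≈ -0.66667)
g(a, j) = j/3 (g(a, j) = -2*j/3 + j = j/3)
(1/(-446 - 85) - 66)*(g(6, -19) - 42*(-7)) = (1/(-446 - 85) - 66)*((⅓)*(-19) - 42*(-7)) = (1/(-531) - 66)*(-19/3 + 294) = (-1/531 - 66)*(863/3) = -35047/531*863/3 = -30245561/1593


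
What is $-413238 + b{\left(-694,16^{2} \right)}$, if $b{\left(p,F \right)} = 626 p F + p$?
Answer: $-111631596$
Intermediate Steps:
$b{\left(p,F \right)} = p + 626 F p$ ($b{\left(p,F \right)} = 626 F p + p = p + 626 F p$)
$-413238 + b{\left(-694,16^{2} \right)} = -413238 - 694 \left(1 + 626 \cdot 16^{2}\right) = -413238 - 694 \left(1 + 626 \cdot 256\right) = -413238 - 694 \left(1 + 160256\right) = -413238 - 111218358 = -111631596$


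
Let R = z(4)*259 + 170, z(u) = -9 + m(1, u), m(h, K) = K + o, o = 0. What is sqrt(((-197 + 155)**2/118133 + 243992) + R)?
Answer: 5*sqrt(135572308874279)/118133 ≈ 492.82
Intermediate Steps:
m(h, K) = K (m(h, K) = K + 0 = K)
z(u) = -9 + u
R = -1125 (R = (-9 + 4)*259 + 170 = -5*259 + 170 = -1295 + 170 = -1125)
sqrt(((-197 + 155)**2/118133 + 243992) + R) = sqrt(((-197 + 155)**2/118133 + 243992) - 1125) = sqrt(((-42)**2*(1/118133) + 243992) - 1125) = sqrt((1764*(1/118133) + 243992) - 1125) = sqrt((1764/118133 + 243992) - 1125) = sqrt(28823508700/118133 - 1125) = sqrt(28690609075/118133) = 5*sqrt(135572308874279)/118133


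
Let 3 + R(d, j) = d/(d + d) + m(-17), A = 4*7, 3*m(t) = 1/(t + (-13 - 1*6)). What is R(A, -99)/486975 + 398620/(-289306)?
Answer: -10482409823963/7607778624900 ≈ -1.3779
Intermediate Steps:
m(t) = 1/(3*(-19 + t)) (m(t) = 1/(3*(t + (-13 - 1*6))) = 1/(3*(t + (-13 - 6))) = 1/(3*(t - 19)) = 1/(3*(-19 + t)))
A = 28
R(d, j) = -271/108 (R(d, j) = -3 + (d/(d + d) + 1/(3*(-19 - 17))) = -3 + (d/((2*d)) + (⅓)/(-36)) = -3 + ((1/(2*d))*d + (⅓)*(-1/36)) = -3 + (½ - 1/108) = -3 + 53/108 = -271/108)
R(A, -99)/486975 + 398620/(-289306) = -271/108/486975 + 398620/(-289306) = -271/108*1/486975 + 398620*(-1/289306) = -271/52593300 - 199310/144653 = -10482409823963/7607778624900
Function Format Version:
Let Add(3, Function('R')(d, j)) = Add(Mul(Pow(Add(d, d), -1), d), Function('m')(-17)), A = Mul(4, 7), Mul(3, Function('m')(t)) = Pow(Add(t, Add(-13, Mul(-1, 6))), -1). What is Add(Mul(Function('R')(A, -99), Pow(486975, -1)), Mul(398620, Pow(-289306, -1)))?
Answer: Rational(-10482409823963, 7607778624900) ≈ -1.3779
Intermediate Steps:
Function('m')(t) = Mul(Rational(1, 3), Pow(Add(-19, t), -1)) (Function('m')(t) = Mul(Rational(1, 3), Pow(Add(t, Add(-13, Mul(-1, 6))), -1)) = Mul(Rational(1, 3), Pow(Add(t, Add(-13, -6)), -1)) = Mul(Rational(1, 3), Pow(Add(t, -19), -1)) = Mul(Rational(1, 3), Pow(Add(-19, t), -1)))
A = 28
Function('R')(d, j) = Rational(-271, 108) (Function('R')(d, j) = Add(-3, Add(Mul(Pow(Add(d, d), -1), d), Mul(Rational(1, 3), Pow(Add(-19, -17), -1)))) = Add(-3, Add(Mul(Pow(Mul(2, d), -1), d), Mul(Rational(1, 3), Pow(-36, -1)))) = Add(-3, Add(Mul(Mul(Rational(1, 2), Pow(d, -1)), d), Mul(Rational(1, 3), Rational(-1, 36)))) = Add(-3, Add(Rational(1, 2), Rational(-1, 108))) = Add(-3, Rational(53, 108)) = Rational(-271, 108))
Add(Mul(Function('R')(A, -99), Pow(486975, -1)), Mul(398620, Pow(-289306, -1))) = Add(Mul(Rational(-271, 108), Pow(486975, -1)), Mul(398620, Pow(-289306, -1))) = Add(Mul(Rational(-271, 108), Rational(1, 486975)), Mul(398620, Rational(-1, 289306))) = Add(Rational(-271, 52593300), Rational(-199310, 144653)) = Rational(-10482409823963, 7607778624900)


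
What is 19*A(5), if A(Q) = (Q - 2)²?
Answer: 171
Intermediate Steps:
A(Q) = (-2 + Q)²
19*A(5) = 19*(-2 + 5)² = 19*3² = 19*9 = 171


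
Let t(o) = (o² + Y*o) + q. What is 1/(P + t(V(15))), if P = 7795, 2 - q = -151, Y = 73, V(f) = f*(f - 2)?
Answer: 1/60208 ≈ 1.6609e-5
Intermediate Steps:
V(f) = f*(-2 + f)
q = 153 (q = 2 - 1*(-151) = 2 + 151 = 153)
t(o) = 153 + o² + 73*o (t(o) = (o² + 73*o) + 153 = 153 + o² + 73*o)
1/(P + t(V(15))) = 1/(7795 + (153 + (15*(-2 + 15))² + 73*(15*(-2 + 15)))) = 1/(7795 + (153 + (15*13)² + 73*(15*13))) = 1/(7795 + (153 + 195² + 73*195)) = 1/(7795 + (153 + 38025 + 14235)) = 1/(7795 + 52413) = 1/60208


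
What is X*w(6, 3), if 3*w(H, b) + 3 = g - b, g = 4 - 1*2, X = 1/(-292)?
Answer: 1/219 ≈ 0.0045662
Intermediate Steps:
X = -1/292 ≈ -0.0034247
g = 2 (g = 4 - 2 = 2)
w(H, b) = -1/3 - b/3 (w(H, b) = -1 + (2 - b)/3 = -1 + (2/3 - b/3) = -1/3 - b/3)
X*w(6, 3) = -(-1/3 - 1/3*3)/292 = -(-1/3 - 1)/292 = -1/292*(-4/3) = 1/219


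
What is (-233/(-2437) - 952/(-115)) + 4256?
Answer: 1195112099/280255 ≈ 4264.4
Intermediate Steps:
(-233/(-2437) - 952/(-115)) + 4256 = (-233*(-1/2437) - 952*(-1/115)) + 4256 = (233/2437 + 952/115) + 4256 = 2346819/280255 + 4256 = 1195112099/280255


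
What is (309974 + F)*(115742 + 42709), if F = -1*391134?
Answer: -12859883160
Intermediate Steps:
F = -391134
(309974 + F)*(115742 + 42709) = (309974 - 391134)*(115742 + 42709) = -81160*158451 = -12859883160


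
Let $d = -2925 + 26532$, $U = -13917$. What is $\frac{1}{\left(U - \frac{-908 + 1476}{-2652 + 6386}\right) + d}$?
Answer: $\frac{1867}{18090946} \approx 0.0001032$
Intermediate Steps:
$d = 23607$
$\frac{1}{\left(U - \frac{-908 + 1476}{-2652 + 6386}\right) + d} = \frac{1}{\left(-13917 - \frac{-908 + 1476}{-2652 + 6386}\right) + 23607} = \frac{1}{\left(-13917 - \frac{568}{3734}\right) + 23607} = \frac{1}{\left(-13917 - 568 \cdot \frac{1}{3734}\right) + 23607} = \frac{1}{\left(-13917 - \frac{284}{1867}\right) + 23607} = \frac{1}{- \frac{25983323}{1867} + 23607} = \frac{1}{\frac{18090946}{1867}} = \frac{1867}{18090946}$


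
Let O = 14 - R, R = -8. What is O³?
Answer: 10648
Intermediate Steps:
O = 22 (O = 14 - 1*(-8) = 14 + 8 = 22)
O³ = 22³ = 10648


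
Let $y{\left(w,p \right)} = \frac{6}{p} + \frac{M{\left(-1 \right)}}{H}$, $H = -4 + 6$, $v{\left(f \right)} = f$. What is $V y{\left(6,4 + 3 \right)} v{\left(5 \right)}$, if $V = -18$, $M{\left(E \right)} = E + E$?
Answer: $\frac{90}{7} \approx 12.857$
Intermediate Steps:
$M{\left(E \right)} = 2 E$
$H = 2$
$y{\left(w,p \right)} = -1 + \frac{6}{p}$ ($y{\left(w,p \right)} = \frac{6}{p} + \frac{2 \left(-1\right)}{2} = \frac{6}{p} - 1 = -1 + \frac{6}{p}$)
$V y{\left(6,4 + 3 \right)} v{\left(5 \right)} = - 18 \frac{6 - \left(4 + 3\right)}{4 + 3} \cdot 5 = - 18 \frac{6 - 7}{7} \cdot 5 = - 18 \cdot \frac{1}{7} \left(-1\right) 5 = \left(-18\right) \left(- \frac{1}{7}\right) 5 = \frac{18}{7} \cdot 5 = \frac{90}{7}$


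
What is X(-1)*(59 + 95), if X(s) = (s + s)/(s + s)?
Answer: 154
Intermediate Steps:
X(s) = 1 (X(s) = (2*s)/((2*s)) = (2*s)*(1/(2*s)) = 1)
X(-1)*(59 + 95) = 1*(59 + 95) = 1*154 = 154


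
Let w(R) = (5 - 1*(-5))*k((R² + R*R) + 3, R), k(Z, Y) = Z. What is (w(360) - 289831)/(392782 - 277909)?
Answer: 2302199/114873 ≈ 20.041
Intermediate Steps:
w(R) = 30 + 20*R² (w(R) = (5 - 1*(-5))*((R² + R*R) + 3) = (5 + 5)*((R² + R²) + 3) = 10*(2*R² + 3) = 10*(3 + 2*R²) = 30 + 20*R²)
(w(360) - 289831)/(392782 - 277909) = ((30 + 20*360²) - 289831)/(392782 - 277909) = ((30 + 20*129600) - 289831)/114873 = ((30 + 2592000) - 289831)*(1/114873) = (2592030 - 289831)*(1/114873) = 2302199*(1/114873) = 2302199/114873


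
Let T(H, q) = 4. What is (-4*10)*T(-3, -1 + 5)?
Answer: -160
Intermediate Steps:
(-4*10)*T(-3, -1 + 5) = -4*10*4 = -40*4 = -160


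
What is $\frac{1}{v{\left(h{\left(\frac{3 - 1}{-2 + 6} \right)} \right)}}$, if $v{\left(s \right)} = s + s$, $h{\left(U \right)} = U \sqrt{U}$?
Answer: $\sqrt{2} \approx 1.4142$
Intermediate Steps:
$h{\left(U \right)} = U^{\frac{3}{2}}$
$v{\left(s \right)} = 2 s$
$\frac{1}{v{\left(h{\left(\frac{3 - 1}{-2 + 6} \right)} \right)}} = \frac{1}{2 \left(\frac{3 - 1}{-2 + 6}\right)^{\frac{3}{2}}} = \frac{1}{2 \left(\frac{2}{4}\right)^{\frac{3}{2}}} = \frac{1}{2 \left(2 \cdot \frac{1}{4}\right)^{\frac{3}{2}}} = \frac{1}{2 \left(\frac{1}{2}\right)^{\frac{3}{2}}} = \frac{1}{2 \frac{\sqrt{2}}{4}} = \frac{1}{\frac{1}{2} \sqrt{2}} = \sqrt{2}$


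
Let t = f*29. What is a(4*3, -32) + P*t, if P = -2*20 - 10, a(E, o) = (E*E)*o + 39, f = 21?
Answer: -35019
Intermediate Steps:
a(E, o) = 39 + o*E² (a(E, o) = E²*o + 39 = o*E² + 39 = 39 + o*E²)
t = 609 (t = 21*29 = 609)
P = -50 (P = -40 - 10 = -50)
a(4*3, -32) + P*t = (39 - 32*(4*3)²) - 50*609 = (39 - 32*12²) - 30450 = (39 - 32*144) - 30450 = (39 - 4608) - 30450 = -4569 - 30450 = -35019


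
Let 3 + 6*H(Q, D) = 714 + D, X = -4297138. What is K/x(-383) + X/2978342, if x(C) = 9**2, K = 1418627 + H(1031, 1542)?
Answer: 4225926675677/241245702 ≈ 17517.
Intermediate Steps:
H(Q, D) = 237/2 + D/6 (H(Q, D) = -1/2 + (714 + D)/6 = -1/2 + (119 + D/6) = 237/2 + D/6)
K = 2838005/2 (K = 1418627 + (237/2 + (1/6)*1542) = 1418627 + (237/2 + 257) = 1418627 + 751/2 = 2838005/2 ≈ 1.4190e+6)
x(C) = 81
K/x(-383) + X/2978342 = (2838005/2)/81 - 4297138/2978342 = (2838005/2)*(1/81) - 4297138*1/2978342 = 2838005/162 - 2148569/1489171 = 4225926675677/241245702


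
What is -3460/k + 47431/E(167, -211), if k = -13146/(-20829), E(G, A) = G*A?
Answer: -423349270751/77204267 ≈ -5483.5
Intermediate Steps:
E(G, A) = A*G
k = 4382/6943 (k = -13146*(-1/20829) = 4382/6943 ≈ 0.63114)
-3460/k + 47431/E(167, -211) = -3460/4382/6943 + 47431/((-211*167)) = -3460*6943/4382 + 47431/(-35237) = -12011390/2191 + 47431*(-1/35237) = -12011390/2191 - 47431/35237 = -423349270751/77204267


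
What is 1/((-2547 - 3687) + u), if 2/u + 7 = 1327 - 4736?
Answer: -1708/10647673 ≈ -0.00016041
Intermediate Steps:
u = -1/1708 (u = 2/(-7 + (1327 - 4736)) = 2/(-7 - 3409) = 2/(-3416) = 2*(-1/3416) = -1/1708 ≈ -0.00058548)
1/((-2547 - 3687) + u) = 1/((-2547 - 3687) - 1/1708) = 1/(-6234 - 1/1708) = 1/(-10647673/1708) = -1708/10647673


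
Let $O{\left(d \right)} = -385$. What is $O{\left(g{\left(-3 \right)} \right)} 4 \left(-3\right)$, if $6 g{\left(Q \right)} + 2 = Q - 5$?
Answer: $4620$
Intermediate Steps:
$g{\left(Q \right)} = - \frac{7}{6} + \frac{Q}{6}$ ($g{\left(Q \right)} = - \frac{1}{3} + \frac{Q - 5}{6} = - \frac{1}{3} + \frac{-5 + Q}{6} = - \frac{1}{3} + \left(- \frac{5}{6} + \frac{Q}{6}\right) = - \frac{7}{6} + \frac{Q}{6}$)
$O{\left(g{\left(-3 \right)} \right)} 4 \left(-3\right) = - 385 \cdot 4 \left(-3\right) = \left(-385\right) \left(-12\right) = 4620$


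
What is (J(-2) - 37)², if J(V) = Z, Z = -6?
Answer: 1849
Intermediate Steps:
J(V) = -6
(J(-2) - 37)² = (-6 - 37)² = (-43)² = 1849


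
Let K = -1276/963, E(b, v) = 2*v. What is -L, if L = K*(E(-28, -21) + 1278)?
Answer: 525712/321 ≈ 1637.7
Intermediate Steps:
K = -1276/963 (K = -1276*1/963 = -1276/963 ≈ -1.3250)
L = -525712/321 (L = -1276*(2*(-21) + 1278)/963 = -1276*(-42 + 1278)/963 = -1276/963*1236 = -525712/321 ≈ -1637.7)
-L = -1*(-525712/321) = 525712/321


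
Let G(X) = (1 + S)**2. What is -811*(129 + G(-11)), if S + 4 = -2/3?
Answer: -1039702/9 ≈ -1.1552e+5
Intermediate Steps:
S = -14/3 (S = -4 - 2/3 = -14/3 ≈ -4.6667)
G(X) = 121/9 (G(X) = (1 - 14/3)**2 = (-11/3)**2 = 121/9)
-811*(129 + G(-11)) = -811*(129 + 121/9) = -811*1282/9 = -1039702/9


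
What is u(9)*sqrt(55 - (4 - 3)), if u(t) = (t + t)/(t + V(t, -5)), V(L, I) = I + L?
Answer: 54*sqrt(6)/13 ≈ 10.175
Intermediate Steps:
u(t) = 2*t/(-5 + 2*t) (u(t) = (t + t)/(t + (-5 + t)) = (2*t)/(-5 + 2*t) = 2*t/(-5 + 2*t))
u(9)*sqrt(55 - (4 - 3)) = (2*9/(-5 + 2*9))*sqrt(55 - (4 - 3)) = (2*9/(-5 + 18))*sqrt(55 - 1*1) = (2*9/13)*sqrt(55 - 1) = (2*9*(1/13))*sqrt(54) = 18*(3*sqrt(6))/13 = 54*sqrt(6)/13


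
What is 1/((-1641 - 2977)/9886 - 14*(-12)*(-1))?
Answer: -4943/832733 ≈ -0.0059359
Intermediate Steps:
1/((-1641 - 2977)/9886 - 14*(-12)*(-1)) = 1/(-4618*1/9886 + 168*(-1)) = 1/(-2309/4943 - 168) = 1/(-832733/4943) = -4943/832733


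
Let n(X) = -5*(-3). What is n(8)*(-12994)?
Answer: -194910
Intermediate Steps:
n(X) = 15
n(8)*(-12994) = 15*(-12994) = -194910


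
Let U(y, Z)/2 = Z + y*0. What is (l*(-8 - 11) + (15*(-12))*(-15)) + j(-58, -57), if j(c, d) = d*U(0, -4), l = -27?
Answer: 3669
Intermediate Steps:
U(y, Z) = 2*Z (U(y, Z) = 2*(Z + y*0) = 2*(Z + 0) = 2*Z)
j(c, d) = -8*d (j(c, d) = d*(2*(-4)) = d*(-8) = -8*d)
(l*(-8 - 11) + (15*(-12))*(-15)) + j(-58, -57) = (-27*(-8 - 11) + (15*(-12))*(-15)) - 8*(-57) = (-27*(-19) - 180*(-15)) + 456 = (513 + 2700) + 456 = 3213 + 456 = 3669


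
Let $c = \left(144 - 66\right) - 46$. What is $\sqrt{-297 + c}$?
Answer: $i \sqrt{265} \approx 16.279 i$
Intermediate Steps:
$c = 32$ ($c = 78 - 46 = 32$)
$\sqrt{-297 + c} = \sqrt{-297 + 32} = \sqrt{-265} = i \sqrt{265}$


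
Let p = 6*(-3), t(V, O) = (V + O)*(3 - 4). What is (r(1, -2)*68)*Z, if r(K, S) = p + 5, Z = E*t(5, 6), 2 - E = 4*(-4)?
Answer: 175032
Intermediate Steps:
t(V, O) = -O - V (t(V, O) = (O + V)*(-1) = -O - V)
E = 18 (E = 2 - 4*(-4) = 2 - 1*(-16) = 2 + 16 = 18)
p = -18
Z = -198 (Z = 18*(-1*6 - 1*5) = 18*(-6 - 5) = 18*(-11) = -198)
r(K, S) = -13 (r(K, S) = -18 + 5 = -13)
(r(1, -2)*68)*Z = -13*68*(-198) = -884*(-198) = 175032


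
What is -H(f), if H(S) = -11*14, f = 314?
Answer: 154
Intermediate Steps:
H(S) = -154
-H(f) = -1*(-154) = 154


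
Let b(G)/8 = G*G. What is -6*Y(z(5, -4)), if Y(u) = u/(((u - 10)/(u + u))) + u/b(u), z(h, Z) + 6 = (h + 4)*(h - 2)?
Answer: -148187/308 ≈ -481.13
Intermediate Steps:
z(h, Z) = -6 + (-2 + h)*(4 + h) (z(h, Z) = -6 + (h + 4)*(h - 2) = -6 + (4 + h)*(-2 + h) = -6 + (-2 + h)*(4 + h))
b(G) = 8*G² (b(G) = 8*(G*G) = 8*G²)
Y(u) = 1/(8*u) + 2*u²/(-10 + u) (Y(u) = u/(((u - 10)/(u + u))) + u/((8*u²)) = u/(((-10 + u)/((2*u)))) + u*(1/(8*u²)) = u/(((-10 + u)*(1/(2*u)))) + 1/(8*u) = u/(((-10 + u)/(2*u))) + 1/(8*u) = u*(2*u/(-10 + u)) + 1/(8*u) = 2*u²/(-10 + u) + 1/(8*u) = 1/(8*u) + 2*u²/(-10 + u))
-6*Y(z(5, -4)) = -3*(-10 + (-14 + 5² + 2*5) + 16*(-14 + 5² + 2*5)³)/(4*(-14 + 5² + 2*5)*(-10 + (-14 + 5² + 2*5))) = -3*(-10 + (-14 + 25 + 10) + 16*(-14 + 25 + 10)³)/(4*(-14 + 25 + 10)*(-10 + (-14 + 25 + 10))) = -3*(-10 + 21 + 16*21³)/(4*21*(-10 + 21)) = -3*(-10 + 21 + 16*9261)/(4*21*11) = -3*(-10 + 21 + 148176)/(4*21*11) = -3*148187/(4*21*11) = -6*148187/1848 = -148187/308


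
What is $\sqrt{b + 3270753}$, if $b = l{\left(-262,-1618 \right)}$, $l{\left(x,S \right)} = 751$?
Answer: $4 \sqrt{204469} \approx 1808.7$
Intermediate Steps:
$b = 751$
$\sqrt{b + 3270753} = \sqrt{751 + 3270753} = \sqrt{3271504} = 4 \sqrt{204469}$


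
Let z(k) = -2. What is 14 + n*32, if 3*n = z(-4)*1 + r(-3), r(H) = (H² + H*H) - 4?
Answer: 142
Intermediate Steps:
r(H) = -4 + 2*H² (r(H) = (H² + H²) - 4 = 2*H² - 4 = -4 + 2*H²)
n = 4 (n = (-2*1 + (-4 + 2*(-3)²))/3 = (-2 + (-4 + 2*9))/3 = (-2 + (-4 + 18))/3 = (-2 + 14)/3 = (⅓)*12 = 4)
14 + n*32 = 14 + 4*32 = 14 + 128 = 142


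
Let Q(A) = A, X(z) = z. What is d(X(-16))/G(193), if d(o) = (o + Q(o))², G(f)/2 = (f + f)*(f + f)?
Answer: 128/37249 ≈ 0.0034363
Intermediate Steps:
G(f) = 8*f² (G(f) = 2*((f + f)*(f + f)) = 2*((2*f)*(2*f)) = 2*(4*f²) = 8*f²)
d(o) = 4*o² (d(o) = (o + o)² = (2*o)² = 4*o²)
d(X(-16))/G(193) = (4*(-16)²)/((8*193²)) = (4*256)/((8*37249)) = 1024/297992 = 1024*(1/297992) = 128/37249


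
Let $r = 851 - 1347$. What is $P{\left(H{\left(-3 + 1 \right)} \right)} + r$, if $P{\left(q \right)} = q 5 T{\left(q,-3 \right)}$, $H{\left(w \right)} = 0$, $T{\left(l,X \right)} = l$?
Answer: $-496$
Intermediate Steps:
$P{\left(q \right)} = 5 q^{2}$ ($P{\left(q \right)} = q 5 q = 5 q q = 5 q^{2}$)
$r = -496$ ($r = 851 - 1347 = -496$)
$P{\left(H{\left(-3 + 1 \right)} \right)} + r = 5 \cdot 0^{2} - 496 = 5 \cdot 0 - 496 = 0 - 496 = -496$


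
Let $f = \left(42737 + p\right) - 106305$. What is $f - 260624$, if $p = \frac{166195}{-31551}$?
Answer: $- \frac{10228747987}{31551} \approx -3.242 \cdot 10^{5}$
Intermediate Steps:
$p = - \frac{166195}{31551}$ ($p = 166195 \left(- \frac{1}{31551}\right) = - \frac{166195}{31551} \approx -5.2675$)
$f = - \frac{2005800163}{31551}$ ($f = \left(42737 - \frac{166195}{31551}\right) - 106305 = \frac{1348228892}{31551} - 106305 = - \frac{2005800163}{31551} \approx -63573.0$)
$f - 260624 = - \frac{2005800163}{31551} - 260624 = - \frac{10228747987}{31551}$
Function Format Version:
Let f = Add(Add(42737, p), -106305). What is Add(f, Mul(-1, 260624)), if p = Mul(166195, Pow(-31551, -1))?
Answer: Rational(-10228747987, 31551) ≈ -3.2420e+5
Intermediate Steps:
p = Rational(-166195, 31551) (p = Mul(166195, Rational(-1, 31551)) = Rational(-166195, 31551) ≈ -5.2675)
f = Rational(-2005800163, 31551) (f = Add(Add(42737, Rational(-166195, 31551)), -106305) = Add(Rational(1348228892, 31551), -106305) = Rational(-2005800163, 31551) ≈ -63573.)
Add(f, Mul(-1, 260624)) = Add(Rational(-2005800163, 31551), Mul(-1, 260624)) = Add(Rational(-2005800163, 31551), -260624) = Rational(-10228747987, 31551)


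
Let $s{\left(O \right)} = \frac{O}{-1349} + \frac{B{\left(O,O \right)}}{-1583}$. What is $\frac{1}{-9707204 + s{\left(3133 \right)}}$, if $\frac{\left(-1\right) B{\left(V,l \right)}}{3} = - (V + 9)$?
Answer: $- \frac{2135467}{20729431479481} \approx -1.0302 \cdot 10^{-7}$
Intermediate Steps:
$B{\left(V,l \right)} = 27 + 3 V$ ($B{\left(V,l \right)} = - 3 \left(- (V + 9)\right) = - 3 \left(- (9 + V)\right) = - 3 \left(-9 - V\right) = 27 + 3 V$)
$s{\left(O \right)} = - \frac{27}{1583} - \frac{5630 O}{2135467}$ ($s{\left(O \right)} = \frac{O}{-1349} + \frac{27 + 3 O}{-1583} = O \left(- \frac{1}{1349}\right) + \left(27 + 3 O\right) \left(- \frac{1}{1583}\right) = - \frac{O}{1349} - \left(\frac{27}{1583} + \frac{3 O}{1583}\right) = - \frac{27}{1583} - \frac{5630 O}{2135467}$)
$\frac{1}{-9707204 + s{\left(3133 \right)}} = \frac{1}{-9707204 - \frac{17675213}{2135467}} = \frac{1}{- \frac{20729431479481}{2135467}} = - \frac{2135467}{20729431479481}$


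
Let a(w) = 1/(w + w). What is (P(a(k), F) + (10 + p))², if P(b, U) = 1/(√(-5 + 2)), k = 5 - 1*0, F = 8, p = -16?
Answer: 107/3 + 4*I*√3 ≈ 35.667 + 6.9282*I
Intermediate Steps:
k = 5 (k = 5 + 0 = 5)
a(w) = 1/(2*w)
P(b, U) = -I*√3/3 (P(b, U) = 1/(√(-3)) = 1/(I*√3) = -I*√3/3)
(P(a(k), F) + (10 + p))² = (-I*√3/3 + (10 - 16))² = (-I*√3/3 - 6)² = (-6 - I*√3/3)²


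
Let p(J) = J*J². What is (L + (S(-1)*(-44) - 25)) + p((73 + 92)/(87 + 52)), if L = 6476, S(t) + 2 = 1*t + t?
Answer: 17802089238/2685619 ≈ 6628.7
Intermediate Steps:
p(J) = J³
S(t) = -2 + 2*t (S(t) = -2 + (1*t + t) = -2 + (t + t) = -2 + 2*t)
(L + (S(-1)*(-44) - 25)) + p((73 + 92)/(87 + 52)) = (6476 + ((-2 + 2*(-1))*(-44) - 25)) + ((73 + 92)/(87 + 52))³ = (6476 + ((-2 - 2)*(-44) - 25)) + (165/139)³ = (6476 + (-4*(-44) - 25)) + (165*(1/139))³ = (6476 + (176 - 25)) + (165/139)³ = (6476 + 151) + 4492125/2685619 = 6627 + 4492125/2685619 = 17802089238/2685619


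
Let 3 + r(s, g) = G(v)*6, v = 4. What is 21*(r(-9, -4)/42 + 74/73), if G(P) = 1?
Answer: 3327/146 ≈ 22.788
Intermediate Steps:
r(s, g) = 3 (r(s, g) = -3 + 1*6 = -3 + 6 = 3)
21*(r(-9, -4)/42 + 74/73) = 21*(3/42 + 74/73) = 21*(3*(1/42) + 74*(1/73)) = 21*(1/14 + 74/73) = 21*(1109/1022) = 3327/146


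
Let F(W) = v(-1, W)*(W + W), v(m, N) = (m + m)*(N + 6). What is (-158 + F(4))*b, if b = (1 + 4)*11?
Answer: -17490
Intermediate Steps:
b = 55 (b = 5*11 = 55)
v(m, N) = 2*m*(6 + N) (v(m, N) = (2*m)*(6 + N) = 2*m*(6 + N))
F(W) = 2*W*(-12 - 2*W) (F(W) = (2*(-1)*(6 + W))*(W + W) = (-12 - 2*W)*(2*W) = 2*W*(-12 - 2*W))
(-158 + F(4))*b = (-158 - 4*4*(6 + 4))*55 = (-158 - 4*4*10)*55 = (-158 - 160)*55 = -318*55 = -17490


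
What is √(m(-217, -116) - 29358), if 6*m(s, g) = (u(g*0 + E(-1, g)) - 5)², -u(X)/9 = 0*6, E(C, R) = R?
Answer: I*√1056738/6 ≈ 171.33*I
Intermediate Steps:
u(X) = 0 (u(X) = -0*6 = -9*0 = 0)
m(s, g) = 25/6 (m(s, g) = (0 - 5)²/6 = (⅙)*(-5)² = (⅙)*25 = 25/6)
√(m(-217, -116) - 29358) = √(25/6 - 29358) = √(-176123/6) = I*√1056738/6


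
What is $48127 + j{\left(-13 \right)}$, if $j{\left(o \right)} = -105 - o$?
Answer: $48035$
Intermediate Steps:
$48127 + j{\left(-13 \right)} = 48127 - 92 = 48035$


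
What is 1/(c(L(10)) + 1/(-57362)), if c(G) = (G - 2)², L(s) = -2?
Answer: 57362/917791 ≈ 0.062500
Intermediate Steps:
c(G) = (-2 + G)²
1/(c(L(10)) + 1/(-57362)) = 1/((-2 - 2)² + 1/(-57362)) = 1/((-4)² - 1/57362) = 1/(16 - 1/57362) = 1/(917791/57362) = 57362/917791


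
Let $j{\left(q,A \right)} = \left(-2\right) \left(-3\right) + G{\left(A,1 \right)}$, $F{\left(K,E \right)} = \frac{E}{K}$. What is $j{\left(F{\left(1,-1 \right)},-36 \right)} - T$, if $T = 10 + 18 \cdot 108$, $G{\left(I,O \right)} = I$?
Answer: $-1984$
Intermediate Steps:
$j{\left(q,A \right)} = 6 + A$ ($j{\left(q,A \right)} = \left(-2\right) \left(-3\right) + A = 6 + A$)
$T = 1954$ ($T = 10 + 1944 = 1954$)
$j{\left(F{\left(1,-1 \right)},-36 \right)} - T = \left(6 - 36\right) - 1954 = -30 - 1954 = -1984$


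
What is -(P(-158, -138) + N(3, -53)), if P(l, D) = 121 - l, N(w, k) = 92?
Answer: -371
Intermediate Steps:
-(P(-158, -138) + N(3, -53)) = -((121 - 1*(-158)) + 92) = -((121 + 158) + 92) = -(279 + 92) = -1*371 = -371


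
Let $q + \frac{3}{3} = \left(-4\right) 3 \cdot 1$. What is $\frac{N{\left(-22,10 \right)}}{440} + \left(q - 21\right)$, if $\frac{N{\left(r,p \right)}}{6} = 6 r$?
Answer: $- \frac{179}{5} \approx -35.8$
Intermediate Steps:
$N{\left(r,p \right)} = 36 r$ ($N{\left(r,p \right)} = 6 \cdot 6 r = 36 r$)
$q = -13$ ($q = -1 + \left(-4\right) 3 \cdot 1 = -1 - 12 = -13$)
$\frac{N{\left(-22,10 \right)}}{440} + \left(q - 21\right) = \frac{36 \left(-22\right)}{440} - 34 = \left(-792\right) \frac{1}{440} - 34 = - \frac{9}{5} - 34 = - \frac{179}{5}$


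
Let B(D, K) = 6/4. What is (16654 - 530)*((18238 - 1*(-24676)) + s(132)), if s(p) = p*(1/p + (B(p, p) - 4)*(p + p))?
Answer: -712761420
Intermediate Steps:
B(D, K) = 3/2 (B(D, K) = 6*(¼) = 3/2)
s(p) = p*(1/p - 5*p) (s(p) = p*(1/p + (3/2 - 4)*(p + p)) = p*(1/p - 5*p))
(16654 - 530)*((18238 - 1*(-24676)) + s(132)) = (16654 - 530)*((18238 - 1*(-24676)) + (1 - 5*132²)) = 16124*((18238 + 24676) + (1 - 5*17424)) = 16124*(42914 + (1 - 87120)) = 16124*(42914 - 87119) = 16124*(-44205) = -712761420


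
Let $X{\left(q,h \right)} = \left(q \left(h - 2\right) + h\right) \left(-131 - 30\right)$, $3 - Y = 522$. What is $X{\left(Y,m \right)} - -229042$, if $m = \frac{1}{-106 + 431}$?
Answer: $\frac{20208698}{325} \approx 62181.0$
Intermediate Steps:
$Y = -519$ ($Y = 3 - 522 = -519$)
$m = \frac{1}{325} \approx 0.0030769$
$X{\left(q,h \right)} = - 161 h - 161 q \left(-2 + h\right)$ ($X{\left(q,h \right)} = \left(q \left(-2 + h\right) + h\right) \left(-161\right) = \left(h + q \left(-2 + h\right)\right) \left(-161\right) = - 161 h - 161 q \left(-2 + h\right)$)
$X{\left(Y,m \right)} - -229042 = \left(\left(-161\right) \frac{1}{325} + 322 \left(-519\right) - \frac{161}{325} \left(-519\right)\right) - -229042 = \left(- \frac{161}{325} - 167118 + \frac{83559}{325}\right) + 229042 = - \frac{54229952}{325} + 229042 = \frac{20208698}{325}$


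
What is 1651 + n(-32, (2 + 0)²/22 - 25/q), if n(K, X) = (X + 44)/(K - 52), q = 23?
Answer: 35076149/21252 ≈ 1650.5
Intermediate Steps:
n(K, X) = (44 + X)/(-52 + K)
1651 + n(-32, (2 + 0)²/22 - 25/q) = 1651 + (44 + ((2 + 0)²/22 - 25/23))/(-52 - 32) = 1651 + (44 + (2²*(1/22) - 25*1/23))/(-84) = 1651 - (44 + (4*(1/22) - 25/23))/84 = 1651 - (44 + (2/11 - 25/23))/84 = 1651 - (44 - 229/253)/84 = 1651 - 1/84*10903/253 = 1651 - 10903/21252 = 35076149/21252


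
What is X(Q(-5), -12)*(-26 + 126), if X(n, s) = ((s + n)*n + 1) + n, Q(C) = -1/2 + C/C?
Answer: -425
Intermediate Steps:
Q(C) = ½ (Q(C) = -1*½ + 1 = -½ + 1 = ½)
X(n, s) = 1 + n + n*(n + s) (X(n, s) = ((n + s)*n + 1) + n = (n*(n + s) + 1) + n = (1 + n*(n + s)) + n = 1 + n + n*(n + s))
X(Q(-5), -12)*(-26 + 126) = (1 + ½ + (½)² + (½)*(-12))*(-26 + 126) = (1 + ½ + ¼ - 6)*100 = -17/4*100 = -425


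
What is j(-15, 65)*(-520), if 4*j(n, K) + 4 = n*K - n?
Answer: 125320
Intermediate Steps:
j(n, K) = -1 - n/4 + K*n/4 (j(n, K) = -1 + (n*K - n)/4 = -1 + (K*n - n)/4 = -1 + (-n + K*n)/4 = -1 + (-n/4 + K*n/4) = -1 - n/4 + K*n/4)
j(-15, 65)*(-520) = (-1 - ¼*(-15) + (¼)*65*(-15))*(-520) = (-1 + 15/4 - 975/4)*(-520) = -241*(-520) = 125320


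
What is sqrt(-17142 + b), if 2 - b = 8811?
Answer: I*sqrt(25951) ≈ 161.09*I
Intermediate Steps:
b = -8809 (b = 2 - 1*8811 = 2 - 8811 = -8809)
sqrt(-17142 + b) = sqrt(-17142 - 8809) = sqrt(-25951) = I*sqrt(25951)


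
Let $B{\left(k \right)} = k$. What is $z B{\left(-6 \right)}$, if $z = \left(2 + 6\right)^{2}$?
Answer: $-384$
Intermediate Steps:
$z = 64$ ($z = 8^{2} = 64$)
$z B{\left(-6 \right)} = 64 \left(-6\right) = -384$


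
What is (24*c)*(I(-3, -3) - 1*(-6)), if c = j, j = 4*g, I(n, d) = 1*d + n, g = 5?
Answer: 0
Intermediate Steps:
I(n, d) = d + n
j = 20 (j = 4*5 = 20)
c = 20
(24*c)*(I(-3, -3) - 1*(-6)) = (24*20)*((-3 - 3) - 1*(-6)) = 480*(-6 + 6) = 480*0 = 0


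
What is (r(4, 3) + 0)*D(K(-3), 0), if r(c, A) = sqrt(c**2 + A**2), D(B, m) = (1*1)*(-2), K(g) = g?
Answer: -10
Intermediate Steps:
D(B, m) = -2 (D(B, m) = 1*(-2) = -2)
r(c, A) = sqrt(A**2 + c**2)
(r(4, 3) + 0)*D(K(-3), 0) = (sqrt(3**2 + 4**2) + 0)*(-2) = (sqrt(9 + 16) + 0)*(-2) = (sqrt(25) + 0)*(-2) = (5 + 0)*(-2) = 5*(-2) = -10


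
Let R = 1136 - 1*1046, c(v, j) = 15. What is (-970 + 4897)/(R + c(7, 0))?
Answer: 187/5 ≈ 37.400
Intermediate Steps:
R = 90 (R = 1136 - 1046 = 90)
(-970 + 4897)/(R + c(7, 0)) = (-970 + 4897)/(90 + 15) = 3927/105 = 3927*(1/105) = 187/5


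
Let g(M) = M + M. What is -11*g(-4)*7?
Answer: 616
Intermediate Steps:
g(M) = 2*M
-11*g(-4)*7 = -22*(-4)*7 = -11*(-8)*7 = 88*7 = 616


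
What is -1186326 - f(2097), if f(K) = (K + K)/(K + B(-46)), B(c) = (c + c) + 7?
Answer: -1193446053/1006 ≈ -1.1863e+6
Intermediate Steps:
B(c) = 7 + 2*c (B(c) = 2*c + 7 = 7 + 2*c)
f(K) = 2*K/(-85 + K) (f(K) = (K + K)/(K + (7 + 2*(-46))) = (2*K)/(K + (7 - 92)) = (2*K)/(K - 85) = (2*K)/(-85 + K) = 2*K/(-85 + K))
-1186326 - f(2097) = -1186326 - 2*2097/(-85 + 2097) = -1186326 - 2*2097/2012 = -1186326 - 1*2097/1006 = -1186326 - 2097/1006 = -1193446053/1006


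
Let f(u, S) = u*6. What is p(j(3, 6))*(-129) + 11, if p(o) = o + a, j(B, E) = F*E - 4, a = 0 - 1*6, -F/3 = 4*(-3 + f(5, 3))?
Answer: 252077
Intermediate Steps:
f(u, S) = 6*u
F = -324 (F = -12*(-3 + 6*5) = -12*(-3 + 30) = -12*27 = -3*108 = -324)
a = -6 (a = 0 - 6 = -6)
j(B, E) = -4 - 324*E (j(B, E) = -324*E - 4 = -4 - 324*E)
p(o) = -6 + o (p(o) = o - 6 = -6 + o)
p(j(3, 6))*(-129) + 11 = (-6 + (-4 - 324*6))*(-129) + 11 = (-6 + (-4 - 1944))*(-129) + 11 = (-6 - 1948)*(-129) + 11 = -1954*(-129) + 11 = 252066 + 11 = 252077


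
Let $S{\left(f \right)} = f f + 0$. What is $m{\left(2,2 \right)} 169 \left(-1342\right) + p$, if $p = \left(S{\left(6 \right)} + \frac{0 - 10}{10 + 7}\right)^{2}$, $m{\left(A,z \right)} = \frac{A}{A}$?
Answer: $- \frac{65182218}{289} \approx -2.2554 \cdot 10^{5}$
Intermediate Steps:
$m{\left(A,z \right)} = 1$
$S{\left(f \right)} = f^{2}$ ($S{\left(f \right)} = f^{2} + 0 = f^{2}$)
$p = \frac{362404}{289}$ ($p = \left(6^{2} + \frac{0 - 10}{10 + 7}\right)^{2} = \left(36 - \frac{10}{17}\right)^{2} = \left(\frac{602}{17}\right)^{2} = \frac{362404}{289} \approx 1254.0$)
$m{\left(2,2 \right)} 169 \left(-1342\right) + p = 1 \cdot 169 \left(-1342\right) + \frac{362404}{289} = 169 \left(-1342\right) + \frac{362404}{289} = -226798 + \frac{362404}{289} = - \frac{65182218}{289}$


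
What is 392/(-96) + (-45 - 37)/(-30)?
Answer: -27/20 ≈ -1.3500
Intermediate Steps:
392/(-96) + (-45 - 37)/(-30) = 392*(-1/96) - 82*(-1/30) = -49/12 + 41/15 = -27/20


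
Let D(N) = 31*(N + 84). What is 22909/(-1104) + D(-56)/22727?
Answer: -519694571/25090608 ≈ -20.713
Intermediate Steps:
D(N) = 2604 + 31*N (D(N) = 31*(84 + N) = 2604 + 31*N)
22909/(-1104) + D(-56)/22727 = 22909/(-1104) + (2604 + 31*(-56))/22727 = 22909*(-1/1104) + (2604 - 1736)*(1/22727) = -22909/1104 + 868*(1/22727) = -22909/1104 + 868/22727 = -519694571/25090608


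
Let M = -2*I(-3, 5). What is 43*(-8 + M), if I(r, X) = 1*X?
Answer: -774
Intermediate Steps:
I(r, X) = X
M = -10 (M = -2*5 = -10)
43*(-8 + M) = 43*(-8 - 10) = 43*(-18) = -774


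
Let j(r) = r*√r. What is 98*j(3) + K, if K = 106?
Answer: 106 + 294*√3 ≈ 615.22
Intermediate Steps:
j(r) = r^(3/2)
98*j(3) + K = 98*3^(3/2) + 106 = 98*(3*√3) + 106 = 294*√3 + 106 = 106 + 294*√3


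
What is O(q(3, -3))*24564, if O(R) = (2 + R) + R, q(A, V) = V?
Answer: -98256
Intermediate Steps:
O(R) = 2 + 2*R
O(q(3, -3))*24564 = (2 + 2*(-3))*24564 = (2 - 6)*24564 = -4*24564 = -98256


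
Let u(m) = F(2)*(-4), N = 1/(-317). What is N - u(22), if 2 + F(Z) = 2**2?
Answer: 2535/317 ≈ 7.9968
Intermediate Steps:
F(Z) = 2 (F(Z) = -2 + 2**2 = -2 + 4 = 2)
N = -1/317 ≈ -0.0031546
u(m) = -8 (u(m) = 2*(-4) = -8)
N - u(22) = -1/317 - 1*(-8) = -1/317 + 8 = 2535/317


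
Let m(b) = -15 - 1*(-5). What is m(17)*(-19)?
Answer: 190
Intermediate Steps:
m(b) = -10 (m(b) = -15 + 5 = -10)
m(17)*(-19) = -10*(-19) = 190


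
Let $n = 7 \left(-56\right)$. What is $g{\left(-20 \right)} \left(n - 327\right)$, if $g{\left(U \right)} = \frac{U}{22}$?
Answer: $\frac{7190}{11} \approx 653.64$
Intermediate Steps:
$g{\left(U \right)} = \frac{U}{22}$ ($g{\left(U \right)} = U \frac{1}{22} = \frac{U}{22}$)
$n = -392$
$g{\left(-20 \right)} \left(n - 327\right) = \frac{1}{22} \left(-20\right) \left(-392 - 327\right) = \left(- \frac{10}{11}\right) \left(-719\right) = \frac{7190}{11}$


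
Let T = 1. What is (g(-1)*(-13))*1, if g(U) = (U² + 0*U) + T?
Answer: -26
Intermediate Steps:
g(U) = 1 + U² (g(U) = (U² + 0*U) + 1 = (U² + 0) + 1 = U² + 1 = 1 + U²)
(g(-1)*(-13))*1 = ((1 + (-1)²)*(-13))*1 = ((1 + 1)*(-13))*1 = (2*(-13))*1 = -26*1 = -26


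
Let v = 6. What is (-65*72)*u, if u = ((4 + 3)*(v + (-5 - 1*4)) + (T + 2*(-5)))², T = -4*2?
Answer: -7118280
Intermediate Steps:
T = -8
u = 1521 (u = ((4 + 3)*(6 + (-5 - 1*4)) + (-8 + 2*(-5)))² = (7*(6 + (-5 - 4)) + (-8 - 10))² = (7*(6 - 9) - 18)² = (7*(-3) - 18)² = (-21 - 18)² = (-39)² = 1521)
(-65*72)*u = -65*72*1521 = -4680*1521 = -7118280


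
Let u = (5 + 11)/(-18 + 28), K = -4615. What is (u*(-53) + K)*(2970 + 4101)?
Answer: -166161429/5 ≈ -3.3232e+7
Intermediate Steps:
u = 8/5 (u = 16/10 = 16*(⅒) = 8/5 ≈ 1.6000)
(u*(-53) + K)*(2970 + 4101) = ((8/5)*(-53) - 4615)*(2970 + 4101) = (-424/5 - 4615)*7071 = -23499/5*7071 = -166161429/5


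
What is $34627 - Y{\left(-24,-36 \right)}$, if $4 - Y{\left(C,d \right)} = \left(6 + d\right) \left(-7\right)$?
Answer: $34833$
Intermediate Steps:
$Y{\left(C,d \right)} = 46 + 7 d$ ($Y{\left(C,d \right)} = 4 - \left(6 + d\right) \left(-7\right) = 4 - \left(-42 - 7 d\right) = 4 + \left(42 + 7 d\right) = 46 + 7 d$)
$34627 - Y{\left(-24,-36 \right)} = 34627 - \left(46 + 7 \left(-36\right)\right) = 34627 - \left(46 - 252\right) = 34627 - -206 = 34627 + 206 = 34833$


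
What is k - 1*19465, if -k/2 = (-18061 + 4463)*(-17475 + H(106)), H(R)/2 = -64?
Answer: -478750653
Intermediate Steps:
H(R) = -128 (H(R) = 2*(-64) = -128)
k = -478731188 (k = -2*(-18061 + 4463)*(-17475 - 128) = -(-27196)*(-17603) = -2*239365594 = -478731188)
k - 1*19465 = -478731188 - 1*19465 = -478731188 - 19465 = -478750653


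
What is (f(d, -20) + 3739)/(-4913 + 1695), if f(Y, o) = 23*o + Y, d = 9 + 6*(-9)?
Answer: -1617/1609 ≈ -1.0050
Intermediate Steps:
d = -45 (d = 9 - 54 = -45)
f(Y, o) = Y + 23*o
(f(d, -20) + 3739)/(-4913 + 1695) = ((-45 + 23*(-20)) + 3739)/(-4913 + 1695) = ((-45 - 460) + 3739)/(-3218) = (-505 + 3739)*(-1/3218) = 3234*(-1/3218) = -1617/1609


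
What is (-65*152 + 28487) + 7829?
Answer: 26436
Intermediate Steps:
(-65*152 + 28487) + 7829 = (-9880 + 28487) + 7829 = 18607 + 7829 = 26436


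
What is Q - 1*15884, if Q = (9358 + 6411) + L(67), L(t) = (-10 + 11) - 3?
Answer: -117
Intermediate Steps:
L(t) = -2 (L(t) = 1 - 3 = -2)
Q = 15767 (Q = (9358 + 6411) - 2 = 15769 - 2 = 15767)
Q - 1*15884 = 15767 - 1*15884 = 15767 - 15884 = -117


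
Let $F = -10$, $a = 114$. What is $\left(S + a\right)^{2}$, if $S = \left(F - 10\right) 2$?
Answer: $5476$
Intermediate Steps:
$S = -40$ ($S = \left(-10 - 10\right) 2 = \left(-20\right) 2 = -40$)
$\left(S + a\right)^{2} = \left(-40 + 114\right)^{2} = 74^{2} = 5476$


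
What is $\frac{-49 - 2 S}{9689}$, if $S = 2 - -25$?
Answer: $- \frac{103}{9689} \approx -0.010631$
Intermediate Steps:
$S = 27$ ($S = 2 + 25 = 27$)
$\frac{-49 - 2 S}{9689} = \frac{-49 - 54}{9689} = \left(-49 - 54\right) \frac{1}{9689} = \left(-103\right) \frac{1}{9689} = - \frac{103}{9689}$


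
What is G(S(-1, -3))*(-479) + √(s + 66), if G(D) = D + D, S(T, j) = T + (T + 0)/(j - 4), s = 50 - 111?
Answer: 5748/7 + √5 ≈ 823.38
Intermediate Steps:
s = -61
S(T, j) = T + T/(-4 + j)
G(D) = 2*D
G(S(-1, -3))*(-479) + √(s + 66) = (2*(-(-3 - 3)/(-4 - 3)))*(-479) + √(-61 + 66) = (2*(-1*(-6)/(-7)))*(-479) + √5 = (2*(-1*(-⅐)*(-6)))*(-479) + √5 = (2*(-6/7))*(-479) + √5 = -12/7*(-479) + √5 = 5748/7 + √5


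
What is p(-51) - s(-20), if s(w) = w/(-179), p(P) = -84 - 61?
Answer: -25975/179 ≈ -145.11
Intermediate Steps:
p(P) = -145
s(w) = -w/179 (s(w) = w*(-1/179) = -w/179)
p(-51) - s(-20) = -145 - (-1)*(-20)/179 = -145 - 1*20/179 = -145 - 20/179 = -25975/179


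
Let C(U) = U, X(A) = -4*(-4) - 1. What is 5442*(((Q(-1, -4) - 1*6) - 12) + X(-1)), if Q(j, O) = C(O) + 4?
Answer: -16326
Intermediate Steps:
X(A) = 15 (X(A) = 16 - 1 = 15)
Q(j, O) = 4 + O (Q(j, O) = O + 4 = 4 + O)
5442*(((Q(-1, -4) - 1*6) - 12) + X(-1)) = 5442*((((4 - 4) - 1*6) - 12) + 15) = 5442*(((0 - 6) - 12) + 15) = 5442*((-6 - 12) + 15) = 5442*(-18 + 15) = 5442*(-3) = -16326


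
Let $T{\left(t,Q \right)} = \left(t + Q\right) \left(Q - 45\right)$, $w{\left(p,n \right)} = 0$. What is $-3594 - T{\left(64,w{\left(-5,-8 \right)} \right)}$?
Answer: $-714$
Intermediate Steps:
$T{\left(t,Q \right)} = \left(-45 + Q\right) \left(Q + t\right)$ ($T{\left(t,Q \right)} = \left(Q + t\right) \left(-45 + Q\right) = \left(-45 + Q\right) \left(Q + t\right)$)
$-3594 - T{\left(64,w{\left(-5,-8 \right)} \right)} = -3594 - \left(0^{2} - 0 - 2880 + 0 \cdot 64\right) = -3594 - \left(0 + 0 - 2880 + 0\right) = -3594 - -2880 = -3594 + 2880 = -714$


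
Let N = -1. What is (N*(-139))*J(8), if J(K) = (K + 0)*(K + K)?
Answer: 17792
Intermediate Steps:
J(K) = 2*K² (J(K) = K*(2*K) = 2*K²)
(N*(-139))*J(8) = (-1*(-139))*(2*8²) = 139*(2*64) = 139*128 = 17792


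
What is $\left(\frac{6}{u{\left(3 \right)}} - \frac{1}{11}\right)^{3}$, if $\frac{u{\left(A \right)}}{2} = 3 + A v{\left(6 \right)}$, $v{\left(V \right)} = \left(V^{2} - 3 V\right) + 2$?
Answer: $- \frac{1000}{12326391} \approx -8.1127 \cdot 10^{-5}$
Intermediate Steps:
$v{\left(V \right)} = 2 + V^{2} - 3 V$
$u{\left(A \right)} = 6 + 40 A$ ($u{\left(A \right)} = 2 \left(3 + A \left(2 + 6^{2} - 18\right)\right) = 2 \left(3 + A \left(2 + 36 - 18\right)\right) = 2 \left(3 + A 20\right) = 2 \left(3 + 20 A\right) = 6 + 40 A$)
$\left(\frac{6}{u{\left(3 \right)}} - \frac{1}{11}\right)^{3} = \left(\frac{6}{6 + 40 \cdot 3} - \frac{1}{11}\right)^{3} = \left(\frac{6}{6 + 120} - \frac{1}{11}\right)^{3} = \left(\frac{6}{126} - \frac{1}{11}\right)^{3} = \left(6 \cdot \frac{1}{126} - \frac{1}{11}\right)^{3} = \left(\frac{1}{21} - \frac{1}{11}\right)^{3} = \left(- \frac{10}{231}\right)^{3} = - \frac{1000}{12326391}$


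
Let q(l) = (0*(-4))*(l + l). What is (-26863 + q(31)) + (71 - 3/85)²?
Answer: -157700151/7225 ≈ -21827.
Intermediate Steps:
q(l) = 0 (q(l) = 0*(2*l) = 0)
(-26863 + q(31)) + (71 - 3/85)² = (-26863 + 0) + (71 - 3/85)² = -26863 + (71 - 3*1/85)² = -26863 + (71 - 3/85)² = -26863 + (6032/85)² = -26863 + 36385024/7225 = -157700151/7225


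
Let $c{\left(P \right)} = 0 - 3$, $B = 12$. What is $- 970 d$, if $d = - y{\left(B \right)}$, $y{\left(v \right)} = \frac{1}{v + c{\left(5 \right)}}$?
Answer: $\frac{970}{9} \approx 107.78$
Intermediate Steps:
$c{\left(P \right)} = -3$
$y{\left(v \right)} = \frac{1}{-3 + v}$ ($y{\left(v \right)} = \frac{1}{v - 3} = \frac{1}{-3 + v}$)
$d = - \frac{1}{9}$ ($d = - \frac{1}{-3 + 12} = - \frac{1}{9} \approx -0.11111$)
$- 970 d = \left(-970\right) \left(- \frac{1}{9}\right) = \frac{970}{9}$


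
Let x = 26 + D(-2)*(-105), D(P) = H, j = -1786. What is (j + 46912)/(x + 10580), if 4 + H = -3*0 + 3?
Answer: 45126/10711 ≈ 4.2131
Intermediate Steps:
H = -1 (H = -4 + (-3*0 + 3) = -4 + (0 + 3) = -4 + 3 = -1)
D(P) = -1
x = 131 (x = 26 - 1*(-105) = 26 + 105 = 131)
(j + 46912)/(x + 10580) = (-1786 + 46912)/(131 + 10580) = 45126/10711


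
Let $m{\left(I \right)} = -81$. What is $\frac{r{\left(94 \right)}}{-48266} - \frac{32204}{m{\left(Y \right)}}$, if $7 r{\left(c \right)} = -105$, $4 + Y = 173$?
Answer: $\frac{1554359479}{3909546} \approx 397.58$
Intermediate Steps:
$Y = 169$ ($Y = -4 + 173 = 169$)
$r{\left(c \right)} = -15$ ($r{\left(c \right)} = \frac{1}{7} \left(-105\right) = -15$)
$\frac{r{\left(94 \right)}}{-48266} - \frac{32204}{m{\left(Y \right)}} = - \frac{15}{-48266} - \frac{32204}{-81} = \left(-15\right) \left(- \frac{1}{48266}\right) - - \frac{32204}{81} = \frac{15}{48266} + \frac{32204}{81} = \frac{1554359479}{3909546}$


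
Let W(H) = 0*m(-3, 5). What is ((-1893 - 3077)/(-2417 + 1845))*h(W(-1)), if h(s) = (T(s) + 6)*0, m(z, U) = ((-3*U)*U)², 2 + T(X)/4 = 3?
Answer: 0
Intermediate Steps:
T(X) = 4 (T(X) = -8 + 4*3 = -8 + 12 = 4)
m(z, U) = 9*U⁴ (m(z, U) = (-3*U²)² = 9*U⁴)
W(H) = 0 (W(H) = 0*(9*5⁴) = 0*(9*625) = 0*5625 = 0)
h(s) = 0 (h(s) = (4 + 6)*0 = 10*0 = 0)
((-1893 - 3077)/(-2417 + 1845))*h(W(-1)) = ((-1893 - 3077)/(-2417 + 1845))*0 = -4970/(-572)*0 = -4970*(-1/572)*0 = (2485/286)*0 = 0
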